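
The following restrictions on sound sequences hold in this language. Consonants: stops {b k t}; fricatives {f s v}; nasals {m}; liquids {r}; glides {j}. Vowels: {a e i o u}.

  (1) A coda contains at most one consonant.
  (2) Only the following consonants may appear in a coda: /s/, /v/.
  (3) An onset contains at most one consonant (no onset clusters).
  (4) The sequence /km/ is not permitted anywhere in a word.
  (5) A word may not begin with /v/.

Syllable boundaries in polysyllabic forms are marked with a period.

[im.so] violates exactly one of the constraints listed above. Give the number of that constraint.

2

[im.so]: syllable 1 coda contains /m/, which is not a licensed coda consonant.
This is a violation of constraint 2: "Only the following consonants may appear in a coda: /s/, /v/."
The remaining constraints (1, 3, 4, 5) are satisfied.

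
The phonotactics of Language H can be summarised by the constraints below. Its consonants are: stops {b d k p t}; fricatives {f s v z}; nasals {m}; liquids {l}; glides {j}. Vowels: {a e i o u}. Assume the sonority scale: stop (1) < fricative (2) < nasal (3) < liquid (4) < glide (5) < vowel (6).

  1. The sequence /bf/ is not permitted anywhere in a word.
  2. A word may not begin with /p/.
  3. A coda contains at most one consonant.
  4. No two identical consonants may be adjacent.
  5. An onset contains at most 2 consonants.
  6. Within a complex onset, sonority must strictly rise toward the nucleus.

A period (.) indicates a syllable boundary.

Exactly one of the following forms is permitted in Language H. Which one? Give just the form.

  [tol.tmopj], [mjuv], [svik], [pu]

[mjuv]

[tol.tmopj] — violates constraint 3: syllable 2 coda /pj/ has 2 consonants (> 1) → not permitted
[mjuv] — σ1 onset /mj/ (3→5 rises), coda /v/ ok → permitted
[svik] — violates constraint 6: syllable 1 onset /sv/: /s/ (fricative, 2) → /v/ (fricative, 2) does not rise → not permitted
[pu] — violates constraint 2: word begins with /p/ → not permitted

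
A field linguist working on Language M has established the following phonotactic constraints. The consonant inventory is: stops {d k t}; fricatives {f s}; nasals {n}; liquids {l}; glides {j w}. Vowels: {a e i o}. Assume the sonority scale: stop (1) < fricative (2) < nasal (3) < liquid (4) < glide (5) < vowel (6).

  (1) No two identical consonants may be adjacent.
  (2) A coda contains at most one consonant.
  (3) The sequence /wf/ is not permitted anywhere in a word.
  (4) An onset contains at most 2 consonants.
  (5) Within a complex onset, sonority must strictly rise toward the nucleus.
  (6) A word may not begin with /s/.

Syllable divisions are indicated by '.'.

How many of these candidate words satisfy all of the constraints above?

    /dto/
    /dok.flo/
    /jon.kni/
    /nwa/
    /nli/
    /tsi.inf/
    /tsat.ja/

5

/dto/ — violates constraint 5: syllable 1 onset /dt/: /d/ (stop, 1) → /t/ (stop, 1) does not rise → ill-formed
/dok.flo/ — σ1 onset /d/, coda /k/ ok; σ2 onset /fl/ (2→4 rises), coda /∅/ ok → well-formed
/jon.kni/ — σ1 onset /j/, coda /n/ ok; σ2 onset /kn/ (1→3 rises), coda /∅/ ok → well-formed
/nwa/ — σ1 onset /nw/ (3→5 rises), coda /∅/ ok → well-formed
/nli/ — σ1 onset /nl/ (3→4 rises), coda /∅/ ok → well-formed
/tsi.inf/ — violates constraint 2: syllable 2 coda /nf/ has 2 consonants (> 1) → ill-formed
/tsat.ja/ — σ1 onset /ts/ (1→2 rises), coda /t/ ok; σ2 onset /j/, coda /∅/ ok → well-formed
Well-formed: /dok.flo/, /jon.kni/, /nwa/, /nli/, /tsat.ja/ → 5.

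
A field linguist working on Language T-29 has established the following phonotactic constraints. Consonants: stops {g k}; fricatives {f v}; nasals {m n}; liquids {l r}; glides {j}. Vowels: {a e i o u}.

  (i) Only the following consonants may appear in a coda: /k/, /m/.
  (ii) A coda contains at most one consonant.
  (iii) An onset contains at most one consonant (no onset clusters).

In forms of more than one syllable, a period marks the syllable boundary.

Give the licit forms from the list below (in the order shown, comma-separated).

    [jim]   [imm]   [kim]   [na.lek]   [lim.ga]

[jim] — σ1 onset /j/, coda /m/ ok → licit
[imm] — violates constraint (ii): syllable 1 coda /mm/ has 2 consonants (> 1) → illicit
[kim] — σ1 onset /k/, coda /m/ ok → licit
[na.lek] — σ1 onset /n/, coda /∅/ ok; σ2 onset /l/, coda /k/ ok → licit
[lim.ga] — σ1 onset /l/, coda /m/ ok; σ2 onset /g/, coda /∅/ ok → licit

[jim], [kim], [na.lek], [lim.ga]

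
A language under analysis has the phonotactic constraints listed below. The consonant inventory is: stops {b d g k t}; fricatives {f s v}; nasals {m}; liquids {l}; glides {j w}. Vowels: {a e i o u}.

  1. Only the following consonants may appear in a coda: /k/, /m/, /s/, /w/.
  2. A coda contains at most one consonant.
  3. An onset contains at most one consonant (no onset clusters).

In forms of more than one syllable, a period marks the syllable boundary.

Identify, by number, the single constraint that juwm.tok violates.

juwm.tok: syllable 1 coda /wm/ has 2 consonants (> 1).
This is a violation of constraint 2: "A coda contains at most one consonant."
The remaining constraints (1, 3) are satisfied.

2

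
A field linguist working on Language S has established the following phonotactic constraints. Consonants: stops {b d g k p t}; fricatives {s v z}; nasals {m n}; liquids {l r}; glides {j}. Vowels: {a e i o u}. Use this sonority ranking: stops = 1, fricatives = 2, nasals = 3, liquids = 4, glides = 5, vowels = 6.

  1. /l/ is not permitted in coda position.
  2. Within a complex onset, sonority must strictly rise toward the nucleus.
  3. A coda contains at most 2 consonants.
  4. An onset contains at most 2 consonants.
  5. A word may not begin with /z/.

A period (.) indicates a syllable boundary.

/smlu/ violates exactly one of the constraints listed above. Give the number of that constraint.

/smlu/: syllable 1 onset /sml/ has 3 consonants (> 2).
This is a violation of constraint 4: "An onset contains at most 2 consonants."
The remaining constraints (1, 2, 3, 5) are satisfied.

4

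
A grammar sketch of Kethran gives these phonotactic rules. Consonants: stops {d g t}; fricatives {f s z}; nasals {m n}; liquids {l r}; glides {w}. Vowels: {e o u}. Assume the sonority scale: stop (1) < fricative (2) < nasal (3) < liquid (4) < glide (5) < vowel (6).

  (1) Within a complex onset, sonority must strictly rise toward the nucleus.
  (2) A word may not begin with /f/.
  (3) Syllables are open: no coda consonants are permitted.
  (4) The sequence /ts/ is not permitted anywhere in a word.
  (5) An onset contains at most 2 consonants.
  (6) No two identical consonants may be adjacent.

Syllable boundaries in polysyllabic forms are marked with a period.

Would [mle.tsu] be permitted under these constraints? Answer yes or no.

no

[mle.tsu] — violates constraint 4: contains banned sequence /ts/ → not permitted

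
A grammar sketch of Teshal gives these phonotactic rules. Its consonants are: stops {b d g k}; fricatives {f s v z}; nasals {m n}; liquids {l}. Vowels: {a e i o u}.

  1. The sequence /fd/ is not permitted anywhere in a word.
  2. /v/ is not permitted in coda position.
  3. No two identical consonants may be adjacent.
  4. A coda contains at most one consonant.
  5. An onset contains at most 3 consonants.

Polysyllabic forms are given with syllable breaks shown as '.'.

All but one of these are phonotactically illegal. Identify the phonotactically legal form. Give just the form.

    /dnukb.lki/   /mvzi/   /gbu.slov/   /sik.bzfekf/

/mvzi/

/dnukb.lki/ — violates constraint 4: syllable 1 coda /kb/ has 2 consonants (> 1) → phonotactically illegal
/mvzi/ — σ1 onset /mvz/ (3C), coda /∅/ ok → phonotactically legal
/gbu.slov/ — violates constraint 2: syllable 2 coda contains /v/ → phonotactically illegal
/sik.bzfekf/ — violates constraint 4: syllable 2 coda /kf/ has 2 consonants (> 1) → phonotactically illegal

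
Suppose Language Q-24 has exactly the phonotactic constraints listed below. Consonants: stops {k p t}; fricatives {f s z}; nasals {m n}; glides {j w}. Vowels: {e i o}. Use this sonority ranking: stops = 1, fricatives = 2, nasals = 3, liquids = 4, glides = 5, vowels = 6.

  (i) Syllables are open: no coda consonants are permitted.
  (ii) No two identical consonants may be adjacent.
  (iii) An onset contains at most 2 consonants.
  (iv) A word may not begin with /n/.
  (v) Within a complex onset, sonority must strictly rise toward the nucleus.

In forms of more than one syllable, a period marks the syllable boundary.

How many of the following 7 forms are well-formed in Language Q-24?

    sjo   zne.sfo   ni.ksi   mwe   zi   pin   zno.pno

sjo — σ1 onset /sj/ (2→5 rises), coda /∅/ ok → well-formed
zne.sfo — violates constraint (v): syllable 2 onset /sf/: /s/ (fricative, 2) → /f/ (fricative, 2) does not rise → ill-formed
ni.ksi — violates constraint (iv): word begins with /n/ → ill-formed
mwe — σ1 onset /mw/ (3→5 rises), coda /∅/ ok → well-formed
zi — σ1 onset /z/, coda /∅/ ok → well-formed
pin — violates constraint (i): syllable 1 coda /n/ has 1 consonant (> 0) → ill-formed
zno.pno — σ1 onset /zn/ (2→3 rises), coda /∅/ ok; σ2 onset /pn/ (1→3 rises), coda /∅/ ok → well-formed
Well-formed: sjo, mwe, zi, zno.pno → 4.

4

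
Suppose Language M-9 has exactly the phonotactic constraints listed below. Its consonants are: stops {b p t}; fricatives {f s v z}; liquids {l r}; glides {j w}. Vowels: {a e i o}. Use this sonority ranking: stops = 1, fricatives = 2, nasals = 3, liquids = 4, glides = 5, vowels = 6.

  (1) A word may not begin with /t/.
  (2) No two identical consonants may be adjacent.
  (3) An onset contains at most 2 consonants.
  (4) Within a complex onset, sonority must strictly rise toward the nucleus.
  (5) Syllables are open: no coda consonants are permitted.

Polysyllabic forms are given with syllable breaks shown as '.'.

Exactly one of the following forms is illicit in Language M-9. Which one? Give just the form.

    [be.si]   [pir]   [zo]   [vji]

[be.si] — σ1 onset /b/, coda /∅/ ok; σ2 onset /s/, coda /∅/ ok → licit
[pir] — violates constraint 5: syllable 1 coda /r/ has 1 consonant (> 0) → illicit
[zo] — σ1 onset /z/, coda /∅/ ok → licit
[vji] — σ1 onset /vj/ (2→5 rises), coda /∅/ ok → licit

[pir]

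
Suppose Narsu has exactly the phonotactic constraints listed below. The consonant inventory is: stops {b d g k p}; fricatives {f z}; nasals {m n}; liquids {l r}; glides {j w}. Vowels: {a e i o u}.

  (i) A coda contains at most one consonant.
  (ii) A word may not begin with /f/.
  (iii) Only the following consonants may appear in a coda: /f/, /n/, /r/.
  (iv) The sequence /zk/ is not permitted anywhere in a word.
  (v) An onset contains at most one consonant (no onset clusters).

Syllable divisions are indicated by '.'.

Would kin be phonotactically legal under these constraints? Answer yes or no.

yes

kin — σ1 onset /k/, coda /n/ ok → phonotactically legal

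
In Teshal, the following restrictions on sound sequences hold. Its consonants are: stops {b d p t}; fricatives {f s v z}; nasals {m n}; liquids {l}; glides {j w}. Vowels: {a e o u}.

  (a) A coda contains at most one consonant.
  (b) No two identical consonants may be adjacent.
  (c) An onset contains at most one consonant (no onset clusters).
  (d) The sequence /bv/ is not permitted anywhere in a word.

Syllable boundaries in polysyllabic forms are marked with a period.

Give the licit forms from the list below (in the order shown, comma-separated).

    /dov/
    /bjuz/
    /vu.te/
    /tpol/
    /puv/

/dov/ — σ1 onset /d/, coda /v/ ok → licit
/bjuz/ — violates constraint (c): syllable 1 onset /bj/ has 2 consonants (> 1) → illicit
/vu.te/ — σ1 onset /v/, coda /∅/ ok; σ2 onset /t/, coda /∅/ ok → licit
/tpol/ — violates constraint (c): syllable 1 onset /tp/ has 2 consonants (> 1) → illicit
/puv/ — σ1 onset /p/, coda /v/ ok → licit

/dov/, /vu.te/, /puv/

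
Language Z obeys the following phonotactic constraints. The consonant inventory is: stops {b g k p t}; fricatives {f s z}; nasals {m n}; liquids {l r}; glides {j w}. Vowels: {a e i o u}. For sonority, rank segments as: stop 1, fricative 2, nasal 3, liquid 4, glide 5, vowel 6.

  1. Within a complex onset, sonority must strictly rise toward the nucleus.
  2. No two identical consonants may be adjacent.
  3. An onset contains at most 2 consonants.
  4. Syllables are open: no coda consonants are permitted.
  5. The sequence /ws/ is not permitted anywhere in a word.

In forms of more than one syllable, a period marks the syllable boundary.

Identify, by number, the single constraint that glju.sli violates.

glju.sli: syllable 1 onset /glj/ has 3 consonants (> 2).
This is a violation of constraint 3: "An onset contains at most 2 consonants."
The remaining constraints (1, 2, 4, 5) are satisfied.

3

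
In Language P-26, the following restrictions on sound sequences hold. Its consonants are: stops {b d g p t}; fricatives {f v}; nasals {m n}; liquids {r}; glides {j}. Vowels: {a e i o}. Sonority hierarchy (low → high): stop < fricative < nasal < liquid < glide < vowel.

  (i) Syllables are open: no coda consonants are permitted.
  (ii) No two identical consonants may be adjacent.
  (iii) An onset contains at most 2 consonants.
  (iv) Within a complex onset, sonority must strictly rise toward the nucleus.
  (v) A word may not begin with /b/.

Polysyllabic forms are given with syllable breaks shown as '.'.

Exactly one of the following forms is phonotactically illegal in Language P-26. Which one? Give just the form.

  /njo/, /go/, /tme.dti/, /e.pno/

/tme.dti/

/njo/ — σ1 onset /nj/ (3→5 rises), coda /∅/ ok → phonotactically legal
/go/ — σ1 onset /g/, coda /∅/ ok → phonotactically legal
/tme.dti/ — violates constraint (iv): syllable 2 onset /dt/: /d/ (stop, 1) → /t/ (stop, 1) does not rise → phonotactically illegal
/e.pno/ — σ1 onset /∅/, coda /∅/ ok; σ2 onset /pn/ (1→3 rises), coda /∅/ ok → phonotactically legal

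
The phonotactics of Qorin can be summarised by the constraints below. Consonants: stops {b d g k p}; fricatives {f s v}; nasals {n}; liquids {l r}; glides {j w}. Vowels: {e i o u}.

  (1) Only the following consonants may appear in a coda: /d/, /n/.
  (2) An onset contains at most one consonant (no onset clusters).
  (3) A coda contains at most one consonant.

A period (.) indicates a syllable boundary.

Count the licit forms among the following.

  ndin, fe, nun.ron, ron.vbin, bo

3

ndin — violates constraint 2: syllable 1 onset /nd/ has 2 consonants (> 1) → illicit
fe — σ1 onset /f/, coda /∅/ ok → licit
nun.ron — σ1 onset /n/, coda /n/ ok; σ2 onset /r/, coda /n/ ok → licit
ron.vbin — violates constraint 2: syllable 2 onset /vb/ has 2 consonants (> 1) → illicit
bo — σ1 onset /b/, coda /∅/ ok → licit
Licit: fe, nun.ron, bo → 3.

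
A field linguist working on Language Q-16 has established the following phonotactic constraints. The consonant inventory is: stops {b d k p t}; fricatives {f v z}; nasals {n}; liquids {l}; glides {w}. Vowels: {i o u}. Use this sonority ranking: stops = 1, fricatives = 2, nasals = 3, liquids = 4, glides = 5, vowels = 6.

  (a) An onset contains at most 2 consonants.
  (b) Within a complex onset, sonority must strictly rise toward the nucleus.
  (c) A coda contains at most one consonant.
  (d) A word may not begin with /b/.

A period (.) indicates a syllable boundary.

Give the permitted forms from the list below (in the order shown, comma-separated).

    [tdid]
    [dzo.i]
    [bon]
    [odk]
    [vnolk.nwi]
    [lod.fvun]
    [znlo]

[tdid] — violates constraint (b): syllable 1 onset /td/: /t/ (stop, 1) → /d/ (stop, 1) does not rise → not permitted
[dzo.i] — σ1 onset /dz/ (1→2 rises), coda /∅/ ok; σ2 onset /∅/, coda /∅/ ok → permitted
[bon] — violates constraint (d): word begins with /b/ → not permitted
[odk] — violates constraint (c): syllable 1 coda /dk/ has 2 consonants (> 1) → not permitted
[vnolk.nwi] — violates constraint (c): syllable 1 coda /lk/ has 2 consonants (> 1) → not permitted
[lod.fvun] — violates constraint (b): syllable 2 onset /fv/: /f/ (fricative, 2) → /v/ (fricative, 2) does not rise → not permitted
[znlo] — violates constraint (a): syllable 1 onset /znl/ has 3 consonants (> 2) → not permitted

[dzo.i]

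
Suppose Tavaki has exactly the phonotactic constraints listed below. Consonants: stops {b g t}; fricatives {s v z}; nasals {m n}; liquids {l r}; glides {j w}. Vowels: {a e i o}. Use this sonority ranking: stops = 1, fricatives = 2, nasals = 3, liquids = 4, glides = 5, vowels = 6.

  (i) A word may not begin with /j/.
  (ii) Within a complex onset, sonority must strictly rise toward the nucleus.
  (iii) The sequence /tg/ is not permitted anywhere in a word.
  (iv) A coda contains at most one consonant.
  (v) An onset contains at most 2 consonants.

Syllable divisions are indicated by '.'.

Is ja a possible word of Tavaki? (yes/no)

no

ja — violates constraint (i): word begins with /j/ → not permitted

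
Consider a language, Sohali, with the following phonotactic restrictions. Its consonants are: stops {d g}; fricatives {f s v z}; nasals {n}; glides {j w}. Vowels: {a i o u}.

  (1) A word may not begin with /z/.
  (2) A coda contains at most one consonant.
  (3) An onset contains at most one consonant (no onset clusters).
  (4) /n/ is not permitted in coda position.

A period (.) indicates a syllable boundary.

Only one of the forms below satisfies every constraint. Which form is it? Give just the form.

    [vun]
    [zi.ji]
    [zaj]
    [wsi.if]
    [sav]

[sav]

[vun] — violates constraint 4: syllable 1 coda contains /n/ → phonotactically illegal
[zi.ji] — violates constraint 1: word begins with /z/ → phonotactically illegal
[zaj] — violates constraint 1: word begins with /z/ → phonotactically illegal
[wsi.if] — violates constraint 3: syllable 1 onset /ws/ has 2 consonants (> 1) → phonotactically illegal
[sav] — σ1 onset /s/, coda /v/ ok → phonotactically legal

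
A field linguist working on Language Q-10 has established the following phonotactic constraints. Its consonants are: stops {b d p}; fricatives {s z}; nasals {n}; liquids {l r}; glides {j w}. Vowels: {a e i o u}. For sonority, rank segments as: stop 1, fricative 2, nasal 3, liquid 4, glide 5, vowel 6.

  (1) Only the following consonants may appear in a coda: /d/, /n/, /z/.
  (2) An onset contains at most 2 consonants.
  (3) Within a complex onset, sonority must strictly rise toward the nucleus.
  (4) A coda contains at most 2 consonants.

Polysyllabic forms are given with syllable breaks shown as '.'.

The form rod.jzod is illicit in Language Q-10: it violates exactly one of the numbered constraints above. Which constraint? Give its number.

3

rod.jzod: syllable 2 onset /jz/: /j/ (glide, 5) → /z/ (fricative, 2) does not rise.
This is a violation of constraint 3: "Within a complex onset, sonority must strictly rise toward the nucleus."
The remaining constraints (1, 2, 4) are satisfied.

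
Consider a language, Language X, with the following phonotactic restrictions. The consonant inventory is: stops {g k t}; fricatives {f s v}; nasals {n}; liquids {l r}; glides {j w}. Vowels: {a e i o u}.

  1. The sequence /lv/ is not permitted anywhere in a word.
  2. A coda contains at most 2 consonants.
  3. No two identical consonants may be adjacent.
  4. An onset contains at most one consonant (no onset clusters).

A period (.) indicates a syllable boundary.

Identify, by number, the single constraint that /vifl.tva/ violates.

4

/vifl.tva/: syllable 2 onset /tv/ has 2 consonants (> 1).
This is a violation of constraint 4: "An onset contains at most one consonant (no onset clusters)."
The remaining constraints (1, 2, 3) are satisfied.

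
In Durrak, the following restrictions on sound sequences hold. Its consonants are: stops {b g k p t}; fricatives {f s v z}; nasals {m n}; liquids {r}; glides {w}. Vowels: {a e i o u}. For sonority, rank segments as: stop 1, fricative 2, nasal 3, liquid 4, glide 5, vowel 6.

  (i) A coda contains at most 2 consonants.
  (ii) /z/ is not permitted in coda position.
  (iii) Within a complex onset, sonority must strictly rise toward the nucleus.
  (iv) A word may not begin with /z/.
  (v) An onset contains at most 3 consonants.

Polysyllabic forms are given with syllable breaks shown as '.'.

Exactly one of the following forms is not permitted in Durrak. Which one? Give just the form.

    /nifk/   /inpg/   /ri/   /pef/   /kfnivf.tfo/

/nifk/ — σ1 onset /n/, coda /fk/ (2C) ok → permitted
/inpg/ — violates constraint (i): syllable 1 coda /npg/ has 3 consonants (> 2) → not permitted
/ri/ — σ1 onset /r/, coda /∅/ ok → permitted
/pef/ — σ1 onset /p/, coda /f/ ok → permitted
/kfnivf.tfo/ — σ1 onset /kfn/ (1→2→3 rises), coda /vf/ (2C) ok; σ2 onset /tf/ (1→2 rises), coda /∅/ ok → permitted

/inpg/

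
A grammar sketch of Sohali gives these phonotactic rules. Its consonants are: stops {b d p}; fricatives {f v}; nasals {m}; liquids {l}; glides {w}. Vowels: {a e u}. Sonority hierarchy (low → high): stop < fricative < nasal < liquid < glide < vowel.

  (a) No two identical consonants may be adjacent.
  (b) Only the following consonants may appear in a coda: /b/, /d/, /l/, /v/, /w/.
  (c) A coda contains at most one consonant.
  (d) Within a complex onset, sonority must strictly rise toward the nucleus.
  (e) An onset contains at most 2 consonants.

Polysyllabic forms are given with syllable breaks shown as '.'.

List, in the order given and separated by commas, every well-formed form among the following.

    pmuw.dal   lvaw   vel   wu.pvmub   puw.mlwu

pmuw.dal, vel

pmuw.dal — σ1 onset /pm/ (1→3 rises), coda /w/ ok; σ2 onset /d/, coda /l/ ok → well-formed
lvaw — violates constraint (d): syllable 1 onset /lv/: /l/ (liquid, 4) → /v/ (fricative, 2) does not rise → ill-formed
vel — σ1 onset /v/, coda /l/ ok → well-formed
wu.pvmub — violates constraint (e): syllable 2 onset /pvm/ has 3 consonants (> 2) → ill-formed
puw.mlwu — violates constraint (e): syllable 2 onset /mlw/ has 3 consonants (> 2) → ill-formed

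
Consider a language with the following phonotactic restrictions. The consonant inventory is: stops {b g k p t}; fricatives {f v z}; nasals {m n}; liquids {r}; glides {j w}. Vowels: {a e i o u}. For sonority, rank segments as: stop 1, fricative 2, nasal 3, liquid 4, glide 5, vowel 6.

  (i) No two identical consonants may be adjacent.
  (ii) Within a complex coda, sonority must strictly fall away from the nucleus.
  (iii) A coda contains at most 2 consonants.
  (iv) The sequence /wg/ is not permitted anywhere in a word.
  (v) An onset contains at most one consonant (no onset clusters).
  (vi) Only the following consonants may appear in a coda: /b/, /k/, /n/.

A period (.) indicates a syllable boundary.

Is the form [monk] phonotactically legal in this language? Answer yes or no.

[monk] — σ1 onset /m/, coda /nk/ (3→1 falls) ok → phonotactically legal

yes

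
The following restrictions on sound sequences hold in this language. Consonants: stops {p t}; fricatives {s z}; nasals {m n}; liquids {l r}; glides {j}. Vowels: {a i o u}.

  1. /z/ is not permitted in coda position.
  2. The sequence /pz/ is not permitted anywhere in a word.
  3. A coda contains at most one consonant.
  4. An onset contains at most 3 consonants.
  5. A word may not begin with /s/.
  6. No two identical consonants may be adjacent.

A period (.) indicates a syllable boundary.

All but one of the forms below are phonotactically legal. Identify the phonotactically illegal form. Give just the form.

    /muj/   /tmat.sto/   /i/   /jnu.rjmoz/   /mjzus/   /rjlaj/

/jnu.rjmoz/

/muj/ — σ1 onset /m/, coda /j/ ok → phonotactically legal
/tmat.sto/ — σ1 onset /tm/ (2C), coda /t/ ok; σ2 onset /st/ (2C), coda /∅/ ok → phonotactically legal
/i/ — σ1 onset /∅/, coda /∅/ ok → phonotactically legal
/jnu.rjmoz/ — violates constraint 1: syllable 2 coda contains /z/ → phonotactically illegal
/mjzus/ — σ1 onset /mjz/ (3C), coda /s/ ok → phonotactically legal
/rjlaj/ — σ1 onset /rjl/ (3C), coda /j/ ok → phonotactically legal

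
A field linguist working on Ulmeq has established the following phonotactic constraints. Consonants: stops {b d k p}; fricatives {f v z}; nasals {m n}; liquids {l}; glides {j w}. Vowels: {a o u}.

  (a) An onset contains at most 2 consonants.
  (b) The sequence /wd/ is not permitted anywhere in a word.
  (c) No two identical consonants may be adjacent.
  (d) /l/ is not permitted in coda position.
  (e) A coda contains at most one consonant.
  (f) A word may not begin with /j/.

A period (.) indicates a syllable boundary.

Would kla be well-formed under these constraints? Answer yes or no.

kla — σ1 onset /kl/ (2C), coda /∅/ ok → well-formed

yes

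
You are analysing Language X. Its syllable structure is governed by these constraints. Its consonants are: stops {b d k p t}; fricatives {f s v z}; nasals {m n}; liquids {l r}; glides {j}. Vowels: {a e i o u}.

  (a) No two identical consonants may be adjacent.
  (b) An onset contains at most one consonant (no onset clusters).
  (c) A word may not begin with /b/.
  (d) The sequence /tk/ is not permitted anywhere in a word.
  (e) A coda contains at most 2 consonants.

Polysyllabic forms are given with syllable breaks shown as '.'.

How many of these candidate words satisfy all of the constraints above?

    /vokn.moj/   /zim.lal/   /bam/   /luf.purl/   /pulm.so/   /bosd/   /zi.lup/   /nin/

6

/vokn.moj/ — σ1 onset /v/, coda /kn/ (2C) ok; σ2 onset /m/, coda /j/ ok → phonotactically legal
/zim.lal/ — σ1 onset /z/, coda /m/ ok; σ2 onset /l/, coda /l/ ok → phonotactically legal
/bam/ — violates constraint (c): word begins with /b/ → phonotactically illegal
/luf.purl/ — σ1 onset /l/, coda /f/ ok; σ2 onset /p/, coda /rl/ (2C) ok → phonotactically legal
/pulm.so/ — σ1 onset /p/, coda /lm/ (2C) ok; σ2 onset /s/, coda /∅/ ok → phonotactically legal
/bosd/ — violates constraint (c): word begins with /b/ → phonotactically illegal
/zi.lup/ — σ1 onset /z/, coda /∅/ ok; σ2 onset /l/, coda /p/ ok → phonotactically legal
/nin/ — σ1 onset /n/, coda /n/ ok → phonotactically legal
Phonotactically legal: /vokn.moj/, /zim.lal/, /luf.purl/, /pulm.so/, /zi.lup/, /nin/ → 6.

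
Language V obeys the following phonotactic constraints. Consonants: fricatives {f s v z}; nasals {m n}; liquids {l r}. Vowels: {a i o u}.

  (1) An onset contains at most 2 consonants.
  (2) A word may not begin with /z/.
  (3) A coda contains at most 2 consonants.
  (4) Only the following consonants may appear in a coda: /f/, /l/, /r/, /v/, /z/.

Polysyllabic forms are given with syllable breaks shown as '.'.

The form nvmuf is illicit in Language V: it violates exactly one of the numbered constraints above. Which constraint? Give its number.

1

nvmuf: syllable 1 onset /nvm/ has 3 consonants (> 2).
This is a violation of constraint 1: "An onset contains at most 2 consonants."
The remaining constraints (2, 3, 4) are satisfied.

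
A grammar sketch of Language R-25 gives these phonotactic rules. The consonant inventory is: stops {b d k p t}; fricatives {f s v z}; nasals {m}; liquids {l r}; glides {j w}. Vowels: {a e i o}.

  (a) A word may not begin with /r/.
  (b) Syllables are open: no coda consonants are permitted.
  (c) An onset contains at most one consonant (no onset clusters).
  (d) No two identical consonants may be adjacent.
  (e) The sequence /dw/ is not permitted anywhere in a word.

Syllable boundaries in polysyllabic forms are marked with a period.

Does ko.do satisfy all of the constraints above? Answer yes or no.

ko.do — σ1 onset /k/, coda /∅/ ok; σ2 onset /d/, coda /∅/ ok → well-formed

yes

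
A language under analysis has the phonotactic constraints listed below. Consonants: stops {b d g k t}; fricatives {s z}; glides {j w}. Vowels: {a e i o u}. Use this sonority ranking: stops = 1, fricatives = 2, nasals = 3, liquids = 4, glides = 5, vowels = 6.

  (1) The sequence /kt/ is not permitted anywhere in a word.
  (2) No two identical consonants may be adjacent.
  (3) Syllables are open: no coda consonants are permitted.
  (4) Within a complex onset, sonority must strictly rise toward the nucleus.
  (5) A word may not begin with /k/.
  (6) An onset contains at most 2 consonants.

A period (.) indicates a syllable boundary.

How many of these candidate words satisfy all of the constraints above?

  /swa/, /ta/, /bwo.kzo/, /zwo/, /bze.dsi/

5

/swa/ — σ1 onset /sw/ (2→5 rises), coda /∅/ ok → permitted
/ta/ — σ1 onset /t/, coda /∅/ ok → permitted
/bwo.kzo/ — σ1 onset /bw/ (1→5 rises), coda /∅/ ok; σ2 onset /kz/ (1→2 rises), coda /∅/ ok → permitted
/zwo/ — σ1 onset /zw/ (2→5 rises), coda /∅/ ok → permitted
/bze.dsi/ — σ1 onset /bz/ (1→2 rises), coda /∅/ ok; σ2 onset /ds/ (1→2 rises), coda /∅/ ok → permitted
Permitted: /swa/, /ta/, /bwo.kzo/, /zwo/, /bze.dsi/ → 5.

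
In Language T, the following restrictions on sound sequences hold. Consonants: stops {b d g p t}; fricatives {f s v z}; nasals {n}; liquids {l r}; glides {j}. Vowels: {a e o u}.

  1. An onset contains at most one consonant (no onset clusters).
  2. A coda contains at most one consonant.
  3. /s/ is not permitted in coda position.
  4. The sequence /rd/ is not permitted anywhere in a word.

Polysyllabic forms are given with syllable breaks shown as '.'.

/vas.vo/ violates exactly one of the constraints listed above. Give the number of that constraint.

/vas.vo/: syllable 1 coda contains /s/.
This is a violation of constraint 3: "/s/ is not permitted in coda position."
The remaining constraints (1, 2, 4) are satisfied.

3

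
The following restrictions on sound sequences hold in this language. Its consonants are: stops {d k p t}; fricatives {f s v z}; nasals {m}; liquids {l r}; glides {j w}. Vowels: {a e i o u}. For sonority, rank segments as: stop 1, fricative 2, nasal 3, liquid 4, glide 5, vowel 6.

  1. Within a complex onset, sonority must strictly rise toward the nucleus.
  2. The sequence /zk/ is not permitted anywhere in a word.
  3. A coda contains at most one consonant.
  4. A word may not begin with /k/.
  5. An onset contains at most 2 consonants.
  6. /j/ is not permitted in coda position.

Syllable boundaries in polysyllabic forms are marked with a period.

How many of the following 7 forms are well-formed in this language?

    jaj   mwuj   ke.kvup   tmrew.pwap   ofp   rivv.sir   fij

0

jaj — violates constraint 6: syllable 1 coda contains /j/ → ill-formed
mwuj — violates constraint 6: syllable 1 coda contains /j/ → ill-formed
ke.kvup — violates constraint 4: word begins with /k/ → ill-formed
tmrew.pwap — violates constraint 5: syllable 1 onset /tmr/ has 3 consonants (> 2) → ill-formed
ofp — violates constraint 3: syllable 1 coda /fp/ has 2 consonants (> 1) → ill-formed
rivv.sir — violates constraint 3: syllable 1 coda /vv/ has 2 consonants (> 1) → ill-formed
fij — violates constraint 6: syllable 1 coda contains /j/ → ill-formed
No form is well-formed → 0.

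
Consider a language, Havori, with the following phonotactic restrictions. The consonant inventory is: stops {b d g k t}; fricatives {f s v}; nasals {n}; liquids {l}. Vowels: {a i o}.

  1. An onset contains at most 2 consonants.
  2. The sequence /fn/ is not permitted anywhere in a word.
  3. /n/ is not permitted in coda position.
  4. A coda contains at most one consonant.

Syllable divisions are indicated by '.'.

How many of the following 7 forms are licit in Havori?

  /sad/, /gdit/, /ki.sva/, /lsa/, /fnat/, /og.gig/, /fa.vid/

6

/sad/ — σ1 onset /s/, coda /d/ ok → licit
/gdit/ — σ1 onset /gd/ (2C), coda /t/ ok → licit
/ki.sva/ — σ1 onset /k/, coda /∅/ ok; σ2 onset /sv/ (2C), coda /∅/ ok → licit
/lsa/ — σ1 onset /ls/ (2C), coda /∅/ ok → licit
/fnat/ — violates constraint 2: contains banned sequence /fn/ → illicit
/og.gig/ — σ1 onset /∅/, coda /g/ ok; σ2 onset /g/, coda /g/ ok → licit
/fa.vid/ — σ1 onset /f/, coda /∅/ ok; σ2 onset /v/, coda /d/ ok → licit
Licit: /sad/, /gdit/, /ki.sva/, /lsa/, /og.gig/, /fa.vid/ → 6.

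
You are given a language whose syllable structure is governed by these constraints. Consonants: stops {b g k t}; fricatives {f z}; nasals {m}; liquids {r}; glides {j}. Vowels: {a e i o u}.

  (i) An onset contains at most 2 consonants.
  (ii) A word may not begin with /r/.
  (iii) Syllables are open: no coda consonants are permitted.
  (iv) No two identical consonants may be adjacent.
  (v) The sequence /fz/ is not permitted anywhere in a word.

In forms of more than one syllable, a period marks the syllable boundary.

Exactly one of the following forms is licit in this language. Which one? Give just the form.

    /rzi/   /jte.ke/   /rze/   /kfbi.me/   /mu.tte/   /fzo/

/jte.ke/

/rzi/ — violates constraint (ii): word begins with /r/ → illicit
/jte.ke/ — σ1 onset /jt/ (2C), coda /∅/ ok; σ2 onset /k/, coda /∅/ ok → licit
/rze/ — violates constraint (ii): word begins with /r/ → illicit
/kfbi.me/ — violates constraint (i): syllable 1 onset /kfb/ has 3 consonants (> 2) → illicit
/mu.tte/ — violates constraint (iv): adjacent identical consonants /tt/ → illicit
/fzo/ — violates constraint (v): contains banned sequence /fz/ → illicit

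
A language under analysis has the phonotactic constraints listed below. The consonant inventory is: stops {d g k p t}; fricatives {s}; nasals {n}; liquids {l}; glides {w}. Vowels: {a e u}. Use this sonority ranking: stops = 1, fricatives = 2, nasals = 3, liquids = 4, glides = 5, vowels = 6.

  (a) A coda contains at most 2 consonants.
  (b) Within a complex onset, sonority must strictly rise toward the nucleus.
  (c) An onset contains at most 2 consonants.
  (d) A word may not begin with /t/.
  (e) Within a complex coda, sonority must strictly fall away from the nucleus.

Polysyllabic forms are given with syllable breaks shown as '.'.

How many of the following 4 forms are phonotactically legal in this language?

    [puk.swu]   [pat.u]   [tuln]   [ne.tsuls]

3

[puk.swu] — σ1 onset /p/, coda /k/ ok; σ2 onset /sw/ (2→5 rises), coda /∅/ ok → phonotactically legal
[pat.u] — σ1 onset /p/, coda /t/ ok; σ2 onset /∅/, coda /∅/ ok → phonotactically legal
[tuln] — violates constraint (d): word begins with /t/ → phonotactically illegal
[ne.tsuls] — σ1 onset /n/, coda /∅/ ok; σ2 onset /ts/ (1→2 rises), coda /ls/ (4→2 falls) ok → phonotactically legal
Phonotactically legal: [puk.swu], [pat.u], [ne.tsuls] → 3.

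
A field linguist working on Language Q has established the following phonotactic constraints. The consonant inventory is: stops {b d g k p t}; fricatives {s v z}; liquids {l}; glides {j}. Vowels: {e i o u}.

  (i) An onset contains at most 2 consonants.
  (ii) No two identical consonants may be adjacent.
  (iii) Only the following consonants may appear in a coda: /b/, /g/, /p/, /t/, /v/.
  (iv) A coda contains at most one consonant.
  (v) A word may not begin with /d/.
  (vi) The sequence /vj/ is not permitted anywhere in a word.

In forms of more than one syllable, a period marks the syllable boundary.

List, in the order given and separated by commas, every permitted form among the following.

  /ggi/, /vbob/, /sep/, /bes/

/ggi/ — violates constraint (ii): adjacent identical consonants /gg/ → not permitted
/vbob/ — σ1 onset /vb/ (2C), coda /b/ ok → permitted
/sep/ — σ1 onset /s/, coda /p/ ok → permitted
/bes/ — violates constraint (iii): syllable 1 coda contains /s/, which is not a licensed coda consonant → not permitted

/vbob/, /sep/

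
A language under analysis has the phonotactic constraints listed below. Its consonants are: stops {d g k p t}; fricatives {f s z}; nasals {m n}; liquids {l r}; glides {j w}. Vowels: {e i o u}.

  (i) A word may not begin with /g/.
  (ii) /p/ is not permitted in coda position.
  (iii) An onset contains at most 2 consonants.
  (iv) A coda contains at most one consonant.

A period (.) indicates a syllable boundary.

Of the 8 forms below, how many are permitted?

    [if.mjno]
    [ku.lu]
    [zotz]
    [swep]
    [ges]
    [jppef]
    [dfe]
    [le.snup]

2

[if.mjno] — violates constraint (iii): syllable 2 onset /mjn/ has 3 consonants (> 2) → not permitted
[ku.lu] — σ1 onset /k/, coda /∅/ ok; σ2 onset /l/, coda /∅/ ok → permitted
[zotz] — violates constraint (iv): syllable 1 coda /tz/ has 2 consonants (> 1) → not permitted
[swep] — violates constraint (ii): syllable 1 coda contains /p/ → not permitted
[ges] — violates constraint (i): word begins with /g/ → not permitted
[jppef] — violates constraint (iii): syllable 1 onset /jpp/ has 3 consonants (> 2) → not permitted
[dfe] — σ1 onset /df/ (2C), coda /∅/ ok → permitted
[le.snup] — violates constraint (ii): syllable 2 coda contains /p/ → not permitted
Permitted: [ku.lu], [dfe] → 2.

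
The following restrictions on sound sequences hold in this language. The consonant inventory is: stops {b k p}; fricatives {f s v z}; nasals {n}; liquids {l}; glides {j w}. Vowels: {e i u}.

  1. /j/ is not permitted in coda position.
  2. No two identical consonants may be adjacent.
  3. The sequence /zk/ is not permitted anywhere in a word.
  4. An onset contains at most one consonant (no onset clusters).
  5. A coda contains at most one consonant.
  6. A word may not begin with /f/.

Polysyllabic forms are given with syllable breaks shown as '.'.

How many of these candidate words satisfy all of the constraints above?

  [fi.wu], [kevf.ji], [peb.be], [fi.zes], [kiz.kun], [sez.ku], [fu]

0

[fi.wu] — violates constraint 6: word begins with /f/ → illicit
[kevf.ji] — violates constraint 5: syllable 1 coda /vf/ has 2 consonants (> 1) → illicit
[peb.be] — violates constraint 2: adjacent identical consonants /bb/ → illicit
[fi.zes] — violates constraint 6: word begins with /f/ → illicit
[kiz.kun] — violates constraint 3: contains banned sequence /zk/ → illicit
[sez.ku] — violates constraint 3: contains banned sequence /zk/ → illicit
[fu] — violates constraint 6: word begins with /f/ → illicit
No form is licit → 0.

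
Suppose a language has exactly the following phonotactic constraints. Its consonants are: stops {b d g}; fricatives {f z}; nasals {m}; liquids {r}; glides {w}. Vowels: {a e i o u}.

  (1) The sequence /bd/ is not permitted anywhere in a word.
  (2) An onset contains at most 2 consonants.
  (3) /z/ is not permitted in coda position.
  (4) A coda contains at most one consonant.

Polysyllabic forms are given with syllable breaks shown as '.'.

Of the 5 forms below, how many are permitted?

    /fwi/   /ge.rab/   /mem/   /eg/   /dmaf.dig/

/fwi/ — σ1 onset /fw/ (2C), coda /∅/ ok → permitted
/ge.rab/ — σ1 onset /g/, coda /∅/ ok; σ2 onset /r/, coda /b/ ok → permitted
/mem/ — σ1 onset /m/, coda /m/ ok → permitted
/eg/ — σ1 onset /∅/, coda /g/ ok → permitted
/dmaf.dig/ — σ1 onset /dm/ (2C), coda /f/ ok; σ2 onset /d/, coda /g/ ok → permitted
Permitted: /fwi/, /ge.rab/, /mem/, /eg/, /dmaf.dig/ → 5.

5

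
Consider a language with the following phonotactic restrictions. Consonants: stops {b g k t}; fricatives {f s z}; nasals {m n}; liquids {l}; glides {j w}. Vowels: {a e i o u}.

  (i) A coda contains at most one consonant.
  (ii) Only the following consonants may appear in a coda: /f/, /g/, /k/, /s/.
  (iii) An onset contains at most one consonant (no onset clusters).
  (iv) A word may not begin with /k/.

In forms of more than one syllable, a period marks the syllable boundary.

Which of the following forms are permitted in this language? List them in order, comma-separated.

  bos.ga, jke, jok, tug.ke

bos.ga — σ1 onset /b/, coda /s/ ok; σ2 onset /g/, coda /∅/ ok → permitted
jke — violates constraint (iii): syllable 1 onset /jk/ has 2 consonants (> 1) → not permitted
jok — σ1 onset /j/, coda /k/ ok → permitted
tug.ke — σ1 onset /t/, coda /g/ ok; σ2 onset /k/, coda /∅/ ok → permitted

bos.ga, jok, tug.ke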